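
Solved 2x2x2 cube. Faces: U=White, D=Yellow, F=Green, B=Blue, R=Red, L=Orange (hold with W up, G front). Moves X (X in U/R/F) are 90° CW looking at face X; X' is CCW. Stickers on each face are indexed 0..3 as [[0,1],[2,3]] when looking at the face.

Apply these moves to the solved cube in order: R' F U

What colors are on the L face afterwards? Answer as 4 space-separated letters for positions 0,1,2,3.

Answer: G G O G

Derivation:
After move 1 (R'): R=RRRR U=WBWB F=GWGW D=YGYG B=YBYB
After move 2 (F): F=GGWW U=WBOO R=WRBR D=RRYG L=OYOG
After move 3 (U): U=OWOB F=WRWW R=YBBR B=OYYB L=GGOG
Query: L face = GGOG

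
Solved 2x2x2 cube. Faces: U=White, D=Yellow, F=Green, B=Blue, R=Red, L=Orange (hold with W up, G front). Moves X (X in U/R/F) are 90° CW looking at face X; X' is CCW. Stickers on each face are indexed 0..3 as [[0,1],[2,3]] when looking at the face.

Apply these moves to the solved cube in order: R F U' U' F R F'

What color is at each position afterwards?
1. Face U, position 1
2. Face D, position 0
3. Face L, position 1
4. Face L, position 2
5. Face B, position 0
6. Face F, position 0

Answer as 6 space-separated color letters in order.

After move 1 (R): R=RRRR U=WGWG F=GYGY D=YBYB B=WBWB
After move 2 (F): F=GGYY U=WGOO R=WRGR D=RRYB L=OYOB
After move 3 (U'): U=GOWO F=OYYY R=GGGR B=WRWB L=WBOB
After move 4 (U'): U=OOGW F=WBYY R=OYGR B=GGWB L=WROB
After move 5 (F): F=YWYB U=OOBR R=GYWR D=GOYB L=WROR
After move 6 (R): R=WGRY U=OWBB F=YOYB D=GWYG B=RGOB
After move 7 (F'): F=OBYY U=OWWR R=WGGY D=RRYG L=WBOB
Query 1: U[1] = W
Query 2: D[0] = R
Query 3: L[1] = B
Query 4: L[2] = O
Query 5: B[0] = R
Query 6: F[0] = O

Answer: W R B O R O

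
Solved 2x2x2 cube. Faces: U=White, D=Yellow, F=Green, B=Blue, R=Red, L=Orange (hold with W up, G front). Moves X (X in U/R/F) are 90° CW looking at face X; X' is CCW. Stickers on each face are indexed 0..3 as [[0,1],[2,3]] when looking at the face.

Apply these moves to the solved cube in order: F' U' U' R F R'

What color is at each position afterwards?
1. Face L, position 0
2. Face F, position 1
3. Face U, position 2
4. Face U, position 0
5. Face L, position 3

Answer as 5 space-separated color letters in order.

Answer: Y B W R B

Derivation:
After move 1 (F'): F=GGGG U=WWRR R=YRYR D=OOYY L=OWOW
After move 2 (U'): U=WRWR F=OWGG R=GGYR B=YRBB L=BBOW
After move 3 (U'): U=RRWW F=BBGG R=OWYR B=GGBB L=YROW
After move 4 (R): R=YORW U=RBWG F=BOGY D=OBYG B=WGRB
After move 5 (F): F=GBYO U=RBWR R=WOGW D=RYYG L=YOOB
After move 6 (R'): R=OWWG U=RRWW F=GBYR D=RBYO B=GGYB
Query 1: L[0] = Y
Query 2: F[1] = B
Query 3: U[2] = W
Query 4: U[0] = R
Query 5: L[3] = B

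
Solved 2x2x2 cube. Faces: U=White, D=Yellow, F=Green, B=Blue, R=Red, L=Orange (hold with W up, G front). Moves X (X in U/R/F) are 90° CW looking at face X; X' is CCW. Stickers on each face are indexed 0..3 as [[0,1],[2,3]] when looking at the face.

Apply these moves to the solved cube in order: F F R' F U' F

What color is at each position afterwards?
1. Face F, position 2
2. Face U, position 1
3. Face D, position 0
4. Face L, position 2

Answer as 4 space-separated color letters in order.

Answer: W R B O

Derivation:
After move 1 (F): F=GGGG U=WWOO R=WRWR D=RRYY L=OYOY
After move 2 (F): F=GGGG U=WWYY R=OROR D=WWYY L=OROR
After move 3 (R'): R=RROO U=WBYB F=GWGY D=WGYG B=YBWB
After move 4 (F): F=GGYW U=WBRR R=YRBO D=ORYG L=OWOG
After move 5 (U'): U=BRWR F=OWYW R=GGBO B=YRWB L=YBOG
After move 6 (F): F=YOWW U=BRGB R=WGRO D=BGYG L=YOOR
Query 1: F[2] = W
Query 2: U[1] = R
Query 3: D[0] = B
Query 4: L[2] = O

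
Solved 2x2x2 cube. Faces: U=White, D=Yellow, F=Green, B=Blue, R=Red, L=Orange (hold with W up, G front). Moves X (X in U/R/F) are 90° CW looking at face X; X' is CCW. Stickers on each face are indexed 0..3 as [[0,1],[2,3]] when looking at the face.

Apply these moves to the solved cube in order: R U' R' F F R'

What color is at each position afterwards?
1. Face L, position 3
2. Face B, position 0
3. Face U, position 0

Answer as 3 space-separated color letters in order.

Answer: Y Y G

Derivation:
After move 1 (R): R=RRRR U=WGWG F=GYGY D=YBYB B=WBWB
After move 2 (U'): U=GGWW F=OOGY R=GYRR B=RRWB L=WBOO
After move 3 (R'): R=YRGR U=GWWR F=OGGW D=YOYY B=BRBB
After move 4 (F): F=GOWG U=GWOB R=WRRR D=GYYY L=WYOO
After move 5 (F): F=WGGO U=GWOY R=ORBR D=RWYY L=WGOY
After move 6 (R'): R=RROB U=GBOB F=WWGY D=RGYO B=YRWB
Query 1: L[3] = Y
Query 2: B[0] = Y
Query 3: U[0] = G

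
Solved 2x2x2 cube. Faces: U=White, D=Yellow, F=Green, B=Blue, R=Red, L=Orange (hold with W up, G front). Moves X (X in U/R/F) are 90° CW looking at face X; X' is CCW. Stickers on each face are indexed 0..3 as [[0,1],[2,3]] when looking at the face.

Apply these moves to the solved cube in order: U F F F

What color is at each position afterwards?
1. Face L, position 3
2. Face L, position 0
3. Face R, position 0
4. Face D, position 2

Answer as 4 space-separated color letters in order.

After move 1 (U): U=WWWW F=RRGG R=BBRR B=OOBB L=GGOO
After move 2 (F): F=GRGR U=WWOG R=WBWR D=RBYY L=GYOY
After move 3 (F): F=GGRR U=WWYY R=OBGR D=WWYY L=GROB
After move 4 (F): F=RGRG U=WWBR R=YBYR D=GOYY L=GWOW
Query 1: L[3] = W
Query 2: L[0] = G
Query 3: R[0] = Y
Query 4: D[2] = Y

Answer: W G Y Y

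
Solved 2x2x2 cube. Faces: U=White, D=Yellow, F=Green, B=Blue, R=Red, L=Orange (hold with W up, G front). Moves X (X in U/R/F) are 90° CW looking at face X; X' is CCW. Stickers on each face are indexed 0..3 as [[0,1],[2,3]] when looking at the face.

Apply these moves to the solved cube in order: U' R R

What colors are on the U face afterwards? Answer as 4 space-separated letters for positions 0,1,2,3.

Answer: W Y W Y

Derivation:
After move 1 (U'): U=WWWW F=OOGG R=GGRR B=RRBB L=BBOO
After move 2 (R): R=RGRG U=WOWG F=OYGY D=YBYR B=WRWB
After move 3 (R): R=RRGG U=WYWY F=OBGR D=YWYW B=GROB
Query: U face = WYWY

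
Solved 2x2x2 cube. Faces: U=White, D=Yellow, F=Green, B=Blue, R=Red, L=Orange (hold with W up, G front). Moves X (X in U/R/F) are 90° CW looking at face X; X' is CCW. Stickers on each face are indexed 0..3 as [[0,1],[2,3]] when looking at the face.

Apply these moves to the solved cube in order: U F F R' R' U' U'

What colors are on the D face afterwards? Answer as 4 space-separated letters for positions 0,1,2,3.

After move 1 (U): U=WWWW F=RRGG R=BBRR B=OOBB L=GGOO
After move 2 (F): F=GRGR U=WWOG R=WBWR D=RBYY L=GYOY
After move 3 (F): F=GGRR U=WWYY R=OBGR D=WWYY L=GROB
After move 4 (R'): R=BROG U=WBYO F=GWRY D=WGYR B=YOWB
After move 5 (R'): R=RGBO U=WWYY F=GBRO D=WWYY B=ROGB
After move 6 (U'): U=WYWY F=GRRO R=GBBO B=RGGB L=ROOB
After move 7 (U'): U=YYWW F=RORO R=GRBO B=GBGB L=RGOB
Query: D face = WWYY

Answer: W W Y Y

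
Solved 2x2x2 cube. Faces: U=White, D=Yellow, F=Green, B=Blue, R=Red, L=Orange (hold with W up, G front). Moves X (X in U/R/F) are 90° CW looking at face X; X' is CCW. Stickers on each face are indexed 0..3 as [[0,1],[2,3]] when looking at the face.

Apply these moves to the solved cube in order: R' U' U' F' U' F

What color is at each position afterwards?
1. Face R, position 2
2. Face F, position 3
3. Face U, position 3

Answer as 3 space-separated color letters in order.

Answer: O W W

Derivation:
After move 1 (R'): R=RRRR U=WBWB F=GWGW D=YGYG B=YBYB
After move 2 (U'): U=BBWW F=OOGW R=GWRR B=RRYB L=YBOO
After move 3 (U'): U=BWBW F=YBGW R=OORR B=GWYB L=RROO
After move 4 (F'): F=BWYG U=BWOR R=GOYR D=ROYG L=RWOB
After move 5 (U'): U=WRBO F=RWYG R=BWYR B=GOYB L=GWOB
After move 6 (F): F=YRGW U=WRBW R=BWOR D=YBYG L=GROO
Query 1: R[2] = O
Query 2: F[3] = W
Query 3: U[3] = W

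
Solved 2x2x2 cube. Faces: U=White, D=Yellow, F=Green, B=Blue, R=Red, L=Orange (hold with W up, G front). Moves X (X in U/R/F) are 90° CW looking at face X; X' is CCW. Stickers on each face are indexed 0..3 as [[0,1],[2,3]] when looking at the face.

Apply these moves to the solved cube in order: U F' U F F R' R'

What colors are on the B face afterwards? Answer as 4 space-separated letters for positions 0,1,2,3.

After move 1 (U): U=WWWW F=RRGG R=BBRR B=OOBB L=GGOO
After move 2 (F'): F=RGRG U=WWBR R=YBYR D=GOYY L=GWOW
After move 3 (U): U=BWRW F=YBRG R=OOYR B=GWBB L=RGOW
After move 4 (F): F=RYGB U=BWWG R=ROWR D=YOYY L=RGOO
After move 5 (F): F=GRBY U=BWOG R=WOGR D=WRYY L=RYOO
After move 6 (R'): R=ORWG U=BBOG F=GWBG D=WRYY B=YWRB
After move 7 (R'): R=RGOW U=BROY F=GBBG D=WWYG B=YWRB
Query: B face = YWRB

Answer: Y W R B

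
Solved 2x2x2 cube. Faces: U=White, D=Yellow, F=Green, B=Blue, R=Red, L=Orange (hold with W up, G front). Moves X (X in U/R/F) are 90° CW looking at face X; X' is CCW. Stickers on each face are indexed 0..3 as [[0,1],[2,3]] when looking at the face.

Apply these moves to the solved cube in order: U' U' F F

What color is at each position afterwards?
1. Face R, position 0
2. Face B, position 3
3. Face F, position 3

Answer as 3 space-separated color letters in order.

Answer: O B B

Derivation:
After move 1 (U'): U=WWWW F=OOGG R=GGRR B=RRBB L=BBOO
After move 2 (U'): U=WWWW F=BBGG R=OORR B=GGBB L=RROO
After move 3 (F): F=GBGB U=WWOR R=WOWR D=ROYY L=RYOY
After move 4 (F): F=GGBB U=WWYY R=OORR D=WWYY L=RROO
Query 1: R[0] = O
Query 2: B[3] = B
Query 3: F[3] = B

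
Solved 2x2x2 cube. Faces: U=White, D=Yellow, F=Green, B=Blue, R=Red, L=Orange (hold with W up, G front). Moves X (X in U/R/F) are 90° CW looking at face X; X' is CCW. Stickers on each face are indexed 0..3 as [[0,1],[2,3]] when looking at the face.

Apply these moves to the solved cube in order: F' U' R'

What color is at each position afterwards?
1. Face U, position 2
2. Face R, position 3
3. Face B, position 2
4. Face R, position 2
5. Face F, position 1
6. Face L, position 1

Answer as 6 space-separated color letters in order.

After move 1 (F'): F=GGGG U=WWRR R=YRYR D=OOYY L=OWOW
After move 2 (U'): U=WRWR F=OWGG R=GGYR B=YRBB L=BBOW
After move 3 (R'): R=GRGY U=WBWY F=ORGR D=OWYG B=YROB
Query 1: U[2] = W
Query 2: R[3] = Y
Query 3: B[2] = O
Query 4: R[2] = G
Query 5: F[1] = R
Query 6: L[1] = B

Answer: W Y O G R B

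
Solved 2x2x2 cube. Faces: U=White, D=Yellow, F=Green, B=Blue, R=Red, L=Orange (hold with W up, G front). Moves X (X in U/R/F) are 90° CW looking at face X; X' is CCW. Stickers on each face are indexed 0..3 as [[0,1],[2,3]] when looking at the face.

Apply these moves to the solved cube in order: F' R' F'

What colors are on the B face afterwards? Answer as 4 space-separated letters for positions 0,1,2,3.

After move 1 (F'): F=GGGG U=WWRR R=YRYR D=OOYY L=OWOW
After move 2 (R'): R=RRYY U=WBRB F=GWGR D=OGYG B=YBOB
After move 3 (F'): F=WRGG U=WBRY R=GROY D=WWYG L=OBOR
Query: B face = YBOB

Answer: Y B O B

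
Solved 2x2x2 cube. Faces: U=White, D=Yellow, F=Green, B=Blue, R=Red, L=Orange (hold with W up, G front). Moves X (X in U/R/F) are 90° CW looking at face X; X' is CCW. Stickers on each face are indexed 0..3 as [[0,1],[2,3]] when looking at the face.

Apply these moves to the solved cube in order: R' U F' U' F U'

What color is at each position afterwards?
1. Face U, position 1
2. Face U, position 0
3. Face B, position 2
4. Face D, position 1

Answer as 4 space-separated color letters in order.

Answer: O R Y R

Derivation:
After move 1 (R'): R=RRRR U=WBWB F=GWGW D=YGYG B=YBYB
After move 2 (U): U=WWBB F=RRGW R=YBRR B=OOYB L=GWOO
After move 3 (F'): F=RWRG U=WWYR R=GBYR D=WOYG L=GBOB
After move 4 (U'): U=WRWY F=GBRG R=RWYR B=GBYB L=OOOB
After move 5 (F): F=RGGB U=WRBO R=WWYR D=YRYG L=OWOO
After move 6 (U'): U=ROWB F=OWGB R=RGYR B=WWYB L=GBOO
Query 1: U[1] = O
Query 2: U[0] = R
Query 3: B[2] = Y
Query 4: D[1] = R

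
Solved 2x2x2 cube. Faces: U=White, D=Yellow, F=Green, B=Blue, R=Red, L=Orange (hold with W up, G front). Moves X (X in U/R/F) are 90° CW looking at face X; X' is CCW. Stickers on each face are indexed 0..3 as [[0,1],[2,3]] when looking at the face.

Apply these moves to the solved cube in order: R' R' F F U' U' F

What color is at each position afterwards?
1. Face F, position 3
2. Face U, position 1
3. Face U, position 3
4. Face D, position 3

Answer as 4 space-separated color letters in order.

After move 1 (R'): R=RRRR U=WBWB F=GWGW D=YGYG B=YBYB
After move 2 (R'): R=RRRR U=WYWY F=GBGB D=YWYW B=GBGB
After move 3 (F): F=GGBB U=WYOO R=WRYR D=RRYW L=OYOW
After move 4 (F): F=BGBG U=WYWY R=OROR D=YWYW L=OROR
After move 5 (U'): U=YYWW F=ORBG R=BGOR B=ORGB L=GBOR
After move 6 (U'): U=YWYW F=GBBG R=OROR B=BGGB L=OROR
After move 7 (F): F=BGGB U=YWRR R=YRWR D=OOYW L=OYOW
Query 1: F[3] = B
Query 2: U[1] = W
Query 3: U[3] = R
Query 4: D[3] = W

Answer: B W R W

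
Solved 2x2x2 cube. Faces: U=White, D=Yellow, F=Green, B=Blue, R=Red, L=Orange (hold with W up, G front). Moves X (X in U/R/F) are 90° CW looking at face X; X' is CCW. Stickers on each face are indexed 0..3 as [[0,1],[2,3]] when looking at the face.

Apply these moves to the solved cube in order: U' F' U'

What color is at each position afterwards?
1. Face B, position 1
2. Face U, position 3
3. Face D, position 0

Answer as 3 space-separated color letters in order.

Answer: G G B

Derivation:
After move 1 (U'): U=WWWW F=OOGG R=GGRR B=RRBB L=BBOO
After move 2 (F'): F=OGOG U=WWGR R=YGYR D=BOYY L=BWOW
After move 3 (U'): U=WRWG F=BWOG R=OGYR B=YGBB L=RROW
Query 1: B[1] = G
Query 2: U[3] = G
Query 3: D[0] = B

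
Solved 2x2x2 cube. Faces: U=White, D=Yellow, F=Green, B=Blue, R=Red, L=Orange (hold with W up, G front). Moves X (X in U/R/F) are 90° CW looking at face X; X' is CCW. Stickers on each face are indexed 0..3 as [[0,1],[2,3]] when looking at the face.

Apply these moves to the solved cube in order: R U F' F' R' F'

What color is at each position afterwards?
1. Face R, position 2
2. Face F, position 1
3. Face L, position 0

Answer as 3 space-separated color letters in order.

Answer: G Y G

Derivation:
After move 1 (R): R=RRRR U=WGWG F=GYGY D=YBYB B=WBWB
After move 2 (U): U=WWGG F=RRGY R=WBRR B=OOWB L=GYOO
After move 3 (F'): F=RYRG U=WWWR R=BBYR D=YOYB L=GGOG
After move 4 (F'): F=YGRR U=WWBY R=OBYR D=GGYB L=GROW
After move 5 (R'): R=BROY U=WWBO F=YWRY D=GGYR B=BOGB
After move 6 (F'): F=WYYR U=WWBO R=GRGY D=RWYR L=GOOB
Query 1: R[2] = G
Query 2: F[1] = Y
Query 3: L[0] = G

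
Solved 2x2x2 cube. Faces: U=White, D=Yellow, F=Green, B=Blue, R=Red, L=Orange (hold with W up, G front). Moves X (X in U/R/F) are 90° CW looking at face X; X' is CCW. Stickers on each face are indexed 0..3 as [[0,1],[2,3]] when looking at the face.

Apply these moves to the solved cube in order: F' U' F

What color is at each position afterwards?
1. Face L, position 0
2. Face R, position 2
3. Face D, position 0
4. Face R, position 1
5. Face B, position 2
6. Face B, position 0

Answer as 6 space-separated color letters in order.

Answer: B R Y G B Y

Derivation:
After move 1 (F'): F=GGGG U=WWRR R=YRYR D=OOYY L=OWOW
After move 2 (U'): U=WRWR F=OWGG R=GGYR B=YRBB L=BBOW
After move 3 (F): F=GOGW U=WRWB R=WGRR D=YGYY L=BOOO
Query 1: L[0] = B
Query 2: R[2] = R
Query 3: D[0] = Y
Query 4: R[1] = G
Query 5: B[2] = B
Query 6: B[0] = Y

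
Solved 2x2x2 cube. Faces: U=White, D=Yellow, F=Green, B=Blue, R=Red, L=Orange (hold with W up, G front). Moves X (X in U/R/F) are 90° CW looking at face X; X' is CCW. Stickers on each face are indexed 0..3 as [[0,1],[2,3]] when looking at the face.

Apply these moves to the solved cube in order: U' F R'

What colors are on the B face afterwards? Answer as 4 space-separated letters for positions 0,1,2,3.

Answer: Y R G B

Derivation:
After move 1 (U'): U=WWWW F=OOGG R=GGRR B=RRBB L=BBOO
After move 2 (F): F=GOGO U=WWOB R=WGWR D=RGYY L=BYOY
After move 3 (R'): R=GRWW U=WBOR F=GWGB D=ROYO B=YRGB
Query: B face = YRGB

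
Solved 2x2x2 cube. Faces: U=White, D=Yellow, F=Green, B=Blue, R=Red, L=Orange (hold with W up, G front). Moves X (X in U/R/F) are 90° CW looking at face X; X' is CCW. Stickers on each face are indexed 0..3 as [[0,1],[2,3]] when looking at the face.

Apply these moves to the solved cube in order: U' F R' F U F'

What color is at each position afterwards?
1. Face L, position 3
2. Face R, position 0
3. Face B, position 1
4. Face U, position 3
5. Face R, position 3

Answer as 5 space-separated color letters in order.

After move 1 (U'): U=WWWW F=OOGG R=GGRR B=RRBB L=BBOO
After move 2 (F): F=GOGO U=WWOB R=WGWR D=RGYY L=BYOY
After move 3 (R'): R=GRWW U=WBOR F=GWGB D=ROYO B=YRGB
After move 4 (F): F=GGBW U=WBYY R=ORRW D=WGYO L=BROO
After move 5 (U): U=YWYB F=ORBW R=YRRW B=BRGB L=GGOO
After move 6 (F'): F=RWOB U=YWYR R=GRWW D=GOYO L=GBOY
Query 1: L[3] = Y
Query 2: R[0] = G
Query 3: B[1] = R
Query 4: U[3] = R
Query 5: R[3] = W

Answer: Y G R R W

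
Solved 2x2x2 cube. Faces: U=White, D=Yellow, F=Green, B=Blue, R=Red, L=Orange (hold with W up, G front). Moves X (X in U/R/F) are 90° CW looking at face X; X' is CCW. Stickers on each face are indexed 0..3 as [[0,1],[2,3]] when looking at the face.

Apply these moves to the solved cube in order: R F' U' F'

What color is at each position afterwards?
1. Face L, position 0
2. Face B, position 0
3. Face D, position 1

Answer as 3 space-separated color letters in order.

After move 1 (R): R=RRRR U=WGWG F=GYGY D=YBYB B=WBWB
After move 2 (F'): F=YYGG U=WGRR R=BRYR D=OOYB L=OGOW
After move 3 (U'): U=GRWR F=OGGG R=YYYR B=BRWB L=WBOW
After move 4 (F'): F=GGOG U=GRYY R=OYOR D=BWYB L=WROW
Query 1: L[0] = W
Query 2: B[0] = B
Query 3: D[1] = W

Answer: W B W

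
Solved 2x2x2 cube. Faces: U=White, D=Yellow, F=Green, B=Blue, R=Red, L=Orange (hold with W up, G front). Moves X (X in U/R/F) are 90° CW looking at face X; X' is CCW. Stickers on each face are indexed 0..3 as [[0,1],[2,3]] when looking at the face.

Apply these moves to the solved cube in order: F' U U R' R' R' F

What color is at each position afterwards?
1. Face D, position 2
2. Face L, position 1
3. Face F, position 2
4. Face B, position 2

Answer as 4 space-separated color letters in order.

Answer: Y O Y R

Derivation:
After move 1 (F'): F=GGGG U=WWRR R=YRYR D=OOYY L=OWOW
After move 2 (U): U=RWRW F=YRGG R=BBYR B=OWBB L=GGOW
After move 3 (U): U=RRWW F=BBGG R=OWYR B=GGBB L=YROW
After move 4 (R'): R=WROY U=RBWG F=BRGW D=OBYG B=YGOB
After move 5 (R'): R=RYWO U=ROWY F=BBGG D=ORYW B=GGBB
After move 6 (R'): R=YORW U=RBWG F=BOGY D=OBYG B=WGRB
After move 7 (F): F=GBYO U=RBWR R=WOGW D=RYYG L=YOOB
Query 1: D[2] = Y
Query 2: L[1] = O
Query 3: F[2] = Y
Query 4: B[2] = R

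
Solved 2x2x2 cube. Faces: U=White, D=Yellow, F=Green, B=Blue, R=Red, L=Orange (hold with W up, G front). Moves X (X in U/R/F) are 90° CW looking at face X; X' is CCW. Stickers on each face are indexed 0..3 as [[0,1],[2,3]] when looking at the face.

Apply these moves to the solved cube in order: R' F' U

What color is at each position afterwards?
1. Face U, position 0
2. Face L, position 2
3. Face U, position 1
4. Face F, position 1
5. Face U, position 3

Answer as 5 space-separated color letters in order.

Answer: R O W R B

Derivation:
After move 1 (R'): R=RRRR U=WBWB F=GWGW D=YGYG B=YBYB
After move 2 (F'): F=WWGG U=WBRR R=GRYR D=OOYG L=OBOW
After move 3 (U): U=RWRB F=GRGG R=YBYR B=OBYB L=WWOW
Query 1: U[0] = R
Query 2: L[2] = O
Query 3: U[1] = W
Query 4: F[1] = R
Query 5: U[3] = B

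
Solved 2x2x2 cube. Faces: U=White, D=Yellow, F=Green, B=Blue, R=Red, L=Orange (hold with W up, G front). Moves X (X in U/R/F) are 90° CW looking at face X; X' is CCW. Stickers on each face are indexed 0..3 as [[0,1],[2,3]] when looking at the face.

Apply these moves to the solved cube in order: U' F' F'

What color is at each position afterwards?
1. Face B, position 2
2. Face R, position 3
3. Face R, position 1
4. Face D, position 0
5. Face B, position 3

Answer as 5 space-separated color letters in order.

Answer: B R G W B

Derivation:
After move 1 (U'): U=WWWW F=OOGG R=GGRR B=RRBB L=BBOO
After move 2 (F'): F=OGOG U=WWGR R=YGYR D=BOYY L=BWOW
After move 3 (F'): F=GGOO U=WWYY R=OGBR D=WWYY L=BROG
Query 1: B[2] = B
Query 2: R[3] = R
Query 3: R[1] = G
Query 4: D[0] = W
Query 5: B[3] = B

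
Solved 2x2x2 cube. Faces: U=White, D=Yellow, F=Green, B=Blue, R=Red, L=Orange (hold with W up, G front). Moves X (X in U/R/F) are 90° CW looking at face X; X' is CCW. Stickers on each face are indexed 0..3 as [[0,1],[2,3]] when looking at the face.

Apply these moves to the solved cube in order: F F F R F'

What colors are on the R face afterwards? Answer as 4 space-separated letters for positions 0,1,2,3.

Answer: B Y O R

Derivation:
After move 1 (F): F=GGGG U=WWOO R=WRWR D=RRYY L=OYOY
After move 2 (F): F=GGGG U=WWYY R=OROR D=WWYY L=OROR
After move 3 (F): F=GGGG U=WWRR R=YRYR D=OOYY L=OWOW
After move 4 (R): R=YYRR U=WGRG F=GOGY D=OBYB B=RBWB
After move 5 (F'): F=OYGG U=WGYR R=BYOR D=WWYB L=OGOR
Query: R face = BYOR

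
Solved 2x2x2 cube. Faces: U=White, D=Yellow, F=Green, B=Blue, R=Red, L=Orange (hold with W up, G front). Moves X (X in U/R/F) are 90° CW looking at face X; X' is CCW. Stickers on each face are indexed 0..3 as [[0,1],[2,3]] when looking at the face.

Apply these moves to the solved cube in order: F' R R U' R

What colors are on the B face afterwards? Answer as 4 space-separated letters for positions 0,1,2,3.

Answer: R Y Y B

Derivation:
After move 1 (F'): F=GGGG U=WWRR R=YRYR D=OOYY L=OWOW
After move 2 (R): R=YYRR U=WGRG F=GOGY D=OBYB B=RBWB
After move 3 (R): R=RYRY U=WORY F=GBGB D=OWYR B=GBGB
After move 4 (U'): U=OYWR F=OWGB R=GBRY B=RYGB L=GBOW
After move 5 (R): R=RGYB U=OWWB F=OWGR D=OGYR B=RYYB
Query: B face = RYYB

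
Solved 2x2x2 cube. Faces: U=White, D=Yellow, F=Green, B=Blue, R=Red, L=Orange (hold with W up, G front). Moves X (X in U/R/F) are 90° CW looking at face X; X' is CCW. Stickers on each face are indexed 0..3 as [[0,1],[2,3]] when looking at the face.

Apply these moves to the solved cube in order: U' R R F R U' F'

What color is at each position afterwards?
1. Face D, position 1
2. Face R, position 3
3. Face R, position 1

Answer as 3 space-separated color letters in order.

After move 1 (U'): U=WWWW F=OOGG R=GGRR B=RRBB L=BBOO
After move 2 (R): R=RGRG U=WOWG F=OYGY D=YBYR B=WRWB
After move 3 (R): R=RRGG U=WYWY F=OBGR D=YWYW B=GROB
After move 4 (F): F=GORB U=WYOB R=WRYG D=GRYW L=BYOW
After move 5 (R): R=YWGR U=WOOB F=GRRW D=GOYG B=BRYB
After move 6 (U'): U=OBWO F=BYRW R=GRGR B=YWYB L=BROW
After move 7 (F'): F=YWBR U=OBGG R=ORGR D=RWYG L=BOOW
Query 1: D[1] = W
Query 2: R[3] = R
Query 3: R[1] = R

Answer: W R R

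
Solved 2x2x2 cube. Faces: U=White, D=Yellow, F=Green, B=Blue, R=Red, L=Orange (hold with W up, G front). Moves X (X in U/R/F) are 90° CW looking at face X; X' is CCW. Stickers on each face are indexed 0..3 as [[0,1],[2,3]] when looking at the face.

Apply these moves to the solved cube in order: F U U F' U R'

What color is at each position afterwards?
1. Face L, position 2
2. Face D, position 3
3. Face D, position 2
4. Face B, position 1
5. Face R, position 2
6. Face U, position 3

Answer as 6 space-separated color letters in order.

After move 1 (F): F=GGGG U=WWOO R=WRWR D=RRYY L=OYOY
After move 2 (U): U=OWOW F=WRGG R=BBWR B=OYBB L=GGOY
After move 3 (U): U=OOWW F=BBGG R=OYWR B=GGBB L=WROY
After move 4 (F'): F=BGBG U=OOOW R=RYRR D=RYYY L=WWOW
After move 5 (U): U=OOWO F=RYBG R=GGRR B=WWBB L=BGOW
After move 6 (R'): R=GRGR U=OBWW F=ROBO D=RYYG B=YWYB
Query 1: L[2] = O
Query 2: D[3] = G
Query 3: D[2] = Y
Query 4: B[1] = W
Query 5: R[2] = G
Query 6: U[3] = W

Answer: O G Y W G W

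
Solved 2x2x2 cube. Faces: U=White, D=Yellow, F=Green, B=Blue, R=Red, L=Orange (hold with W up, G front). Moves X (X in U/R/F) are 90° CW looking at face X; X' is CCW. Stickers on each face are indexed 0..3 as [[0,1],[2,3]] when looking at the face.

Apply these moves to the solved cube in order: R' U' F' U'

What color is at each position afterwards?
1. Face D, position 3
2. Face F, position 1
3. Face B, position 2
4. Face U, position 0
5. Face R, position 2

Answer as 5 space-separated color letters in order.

Answer: G W Y B Y

Derivation:
After move 1 (R'): R=RRRR U=WBWB F=GWGW D=YGYG B=YBYB
After move 2 (U'): U=BBWW F=OOGW R=GWRR B=RRYB L=YBOO
After move 3 (F'): F=OWOG U=BBGR R=GWYR D=BOYG L=YWOW
After move 4 (U'): U=BRBG F=YWOG R=OWYR B=GWYB L=RROW
Query 1: D[3] = G
Query 2: F[1] = W
Query 3: B[2] = Y
Query 4: U[0] = B
Query 5: R[2] = Y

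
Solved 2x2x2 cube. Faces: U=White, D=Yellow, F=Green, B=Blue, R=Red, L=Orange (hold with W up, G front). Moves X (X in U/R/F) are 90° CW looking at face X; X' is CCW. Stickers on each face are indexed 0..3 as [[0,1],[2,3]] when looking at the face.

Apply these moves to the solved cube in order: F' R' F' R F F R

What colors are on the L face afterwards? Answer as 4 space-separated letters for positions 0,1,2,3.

Answer: O Y O O

Derivation:
After move 1 (F'): F=GGGG U=WWRR R=YRYR D=OOYY L=OWOW
After move 2 (R'): R=RRYY U=WBRB F=GWGR D=OGYG B=YBOB
After move 3 (F'): F=WRGG U=WBRY R=GROY D=WWYG L=OBOR
After move 4 (R): R=OGYR U=WRRG F=WWGG D=WOYY B=YBBB
After move 5 (F): F=GWGW U=WRRB R=RGGR D=YOYY L=OWOO
After move 6 (F): F=GGWW U=WROW R=RGBR D=GRYY L=OYOO
After move 7 (R): R=BRRG U=WGOW F=GRWY D=GBYY B=WBRB
Query: L face = OYOO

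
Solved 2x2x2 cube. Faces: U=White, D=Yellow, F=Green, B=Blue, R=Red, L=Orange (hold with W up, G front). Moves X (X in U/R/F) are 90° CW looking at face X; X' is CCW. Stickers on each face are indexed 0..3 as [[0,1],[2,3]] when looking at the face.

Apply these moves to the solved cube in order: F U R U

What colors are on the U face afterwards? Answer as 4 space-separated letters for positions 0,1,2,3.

After move 1 (F): F=GGGG U=WWOO R=WRWR D=RRYY L=OYOY
After move 2 (U): U=OWOW F=WRGG R=BBWR B=OYBB L=GGOY
After move 3 (R): R=WBRB U=OROG F=WRGY D=RBYO B=WYWB
After move 4 (U): U=OOGR F=WBGY R=WYRB B=GGWB L=WROY
Query: U face = OOGR

Answer: O O G R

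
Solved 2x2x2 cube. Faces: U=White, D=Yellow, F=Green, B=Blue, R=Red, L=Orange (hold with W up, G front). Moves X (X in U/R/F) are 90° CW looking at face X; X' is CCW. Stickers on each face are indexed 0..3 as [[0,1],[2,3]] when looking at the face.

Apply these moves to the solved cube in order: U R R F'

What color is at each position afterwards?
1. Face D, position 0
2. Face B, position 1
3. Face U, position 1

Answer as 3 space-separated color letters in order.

After move 1 (U): U=WWWW F=RRGG R=BBRR B=OOBB L=GGOO
After move 2 (R): R=RBRB U=WRWG F=RYGY D=YBYO B=WOWB
After move 3 (R): R=RRBB U=WYWY F=RBGO D=YWYW B=GORB
After move 4 (F'): F=BORG U=WYRB R=WRYB D=GOYW L=GYOW
Query 1: D[0] = G
Query 2: B[1] = O
Query 3: U[1] = Y

Answer: G O Y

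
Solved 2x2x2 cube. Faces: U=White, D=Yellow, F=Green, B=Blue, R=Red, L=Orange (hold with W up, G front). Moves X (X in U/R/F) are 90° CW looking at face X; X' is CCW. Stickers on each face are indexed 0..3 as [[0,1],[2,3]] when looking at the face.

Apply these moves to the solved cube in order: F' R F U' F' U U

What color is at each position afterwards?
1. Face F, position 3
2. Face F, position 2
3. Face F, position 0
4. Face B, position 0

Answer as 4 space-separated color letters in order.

Answer: Y O R O

Derivation:
After move 1 (F'): F=GGGG U=WWRR R=YRYR D=OOYY L=OWOW
After move 2 (R): R=YYRR U=WGRG F=GOGY D=OBYB B=RBWB
After move 3 (F): F=GGYO U=WGWW R=RYGR D=RYYB L=OOOB
After move 4 (U'): U=GWWW F=OOYO R=GGGR B=RYWB L=RBOB
After move 5 (F'): F=OOOY U=GWGG R=YGRR D=BBYB L=RWOW
After move 6 (U): U=GGGW F=YGOY R=RYRR B=RWWB L=OOOW
After move 7 (U): U=GGWG F=RYOY R=RWRR B=OOWB L=YGOW
Query 1: F[3] = Y
Query 2: F[2] = O
Query 3: F[0] = R
Query 4: B[0] = O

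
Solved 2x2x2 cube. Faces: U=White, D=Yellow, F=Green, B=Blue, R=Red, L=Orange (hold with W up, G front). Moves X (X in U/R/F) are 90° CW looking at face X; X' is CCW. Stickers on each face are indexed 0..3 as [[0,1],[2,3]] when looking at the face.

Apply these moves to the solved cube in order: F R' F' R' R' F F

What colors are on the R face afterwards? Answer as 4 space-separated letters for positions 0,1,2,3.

Answer: O R B G

Derivation:
After move 1 (F): F=GGGG U=WWOO R=WRWR D=RRYY L=OYOY
After move 2 (R'): R=RRWW U=WBOB F=GWGO D=RGYG B=YBRB
After move 3 (F'): F=WOGG U=WBRW R=GRRW D=YYYG L=OBOO
After move 4 (R'): R=RWGR U=WRRY F=WBGW D=YOYG B=GBYB
After move 5 (R'): R=WRRG U=WYRG F=WRGY D=YBYW B=GBOB
After move 6 (F): F=GWYR U=WYOB R=RRGG D=RWYW L=OYOB
After move 7 (F): F=YGRW U=WYBY R=ORBG D=GRYW L=OROW
Query: R face = ORBG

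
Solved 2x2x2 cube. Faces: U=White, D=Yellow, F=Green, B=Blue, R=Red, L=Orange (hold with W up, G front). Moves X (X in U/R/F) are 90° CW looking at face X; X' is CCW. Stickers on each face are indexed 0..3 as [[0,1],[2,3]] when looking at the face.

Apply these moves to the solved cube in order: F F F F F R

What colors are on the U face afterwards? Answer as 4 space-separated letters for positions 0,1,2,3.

After move 1 (F): F=GGGG U=WWOO R=WRWR D=RRYY L=OYOY
After move 2 (F): F=GGGG U=WWYY R=OROR D=WWYY L=OROR
After move 3 (F): F=GGGG U=WWRR R=YRYR D=OOYY L=OWOW
After move 4 (F): F=GGGG U=WWWW R=RRRR D=YYYY L=OOOO
After move 5 (F): F=GGGG U=WWOO R=WRWR D=RRYY L=OYOY
After move 6 (R): R=WWRR U=WGOG F=GRGY D=RBYB B=OBWB
Query: U face = WGOG

Answer: W G O G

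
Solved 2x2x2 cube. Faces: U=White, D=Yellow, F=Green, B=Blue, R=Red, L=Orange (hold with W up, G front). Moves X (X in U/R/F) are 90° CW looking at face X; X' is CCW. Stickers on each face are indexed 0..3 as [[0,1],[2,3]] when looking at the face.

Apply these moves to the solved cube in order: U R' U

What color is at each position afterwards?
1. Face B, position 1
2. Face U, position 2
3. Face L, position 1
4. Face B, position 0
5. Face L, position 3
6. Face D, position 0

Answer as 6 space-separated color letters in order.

After move 1 (U): U=WWWW F=RRGG R=BBRR B=OOBB L=GGOO
After move 2 (R'): R=BRBR U=WBWO F=RWGW D=YRYG B=YOYB
After move 3 (U): U=WWOB F=BRGW R=YOBR B=GGYB L=RWOO
Query 1: B[1] = G
Query 2: U[2] = O
Query 3: L[1] = W
Query 4: B[0] = G
Query 5: L[3] = O
Query 6: D[0] = Y

Answer: G O W G O Y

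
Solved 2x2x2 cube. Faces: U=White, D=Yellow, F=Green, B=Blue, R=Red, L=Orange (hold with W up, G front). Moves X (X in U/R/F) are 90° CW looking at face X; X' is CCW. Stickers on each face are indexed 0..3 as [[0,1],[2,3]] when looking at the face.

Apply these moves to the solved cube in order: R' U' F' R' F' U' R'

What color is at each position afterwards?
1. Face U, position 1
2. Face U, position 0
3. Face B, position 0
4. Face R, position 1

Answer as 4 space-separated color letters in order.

After move 1 (R'): R=RRRR U=WBWB F=GWGW D=YGYG B=YBYB
After move 2 (U'): U=BBWW F=OOGW R=GWRR B=RRYB L=YBOO
After move 3 (F'): F=OWOG U=BBGR R=GWYR D=BOYG L=YWOW
After move 4 (R'): R=WRGY U=BYGR F=OBOR D=BWYG B=GROB
After move 5 (F'): F=BROO U=BYWG R=WRBY D=WWYG L=YROG
After move 6 (U'): U=YGBW F=YROO R=BRBY B=WROB L=GROG
After move 7 (R'): R=RYBB U=YOBW F=YGOW D=WRYO B=GRWB
Query 1: U[1] = O
Query 2: U[0] = Y
Query 3: B[0] = G
Query 4: R[1] = Y

Answer: O Y G Y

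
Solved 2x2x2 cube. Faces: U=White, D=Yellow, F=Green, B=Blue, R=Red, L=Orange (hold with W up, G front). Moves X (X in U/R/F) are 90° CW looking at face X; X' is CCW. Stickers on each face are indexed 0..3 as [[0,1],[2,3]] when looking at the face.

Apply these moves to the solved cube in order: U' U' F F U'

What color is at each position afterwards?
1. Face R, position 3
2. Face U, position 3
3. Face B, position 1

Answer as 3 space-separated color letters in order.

After move 1 (U'): U=WWWW F=OOGG R=GGRR B=RRBB L=BBOO
After move 2 (U'): U=WWWW F=BBGG R=OORR B=GGBB L=RROO
After move 3 (F): F=GBGB U=WWOR R=WOWR D=ROYY L=RYOY
After move 4 (F): F=GGBB U=WWYY R=OORR D=WWYY L=RROO
After move 5 (U'): U=WYWY F=RRBB R=GGRR B=OOBB L=GGOO
Query 1: R[3] = R
Query 2: U[3] = Y
Query 3: B[1] = O

Answer: R Y O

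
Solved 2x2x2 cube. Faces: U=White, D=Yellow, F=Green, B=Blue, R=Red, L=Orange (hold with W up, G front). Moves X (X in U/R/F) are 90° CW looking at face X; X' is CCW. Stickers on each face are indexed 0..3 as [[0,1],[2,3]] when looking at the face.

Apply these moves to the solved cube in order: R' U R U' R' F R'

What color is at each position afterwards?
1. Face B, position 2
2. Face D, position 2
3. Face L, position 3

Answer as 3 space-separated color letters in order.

Answer: G Y W

Derivation:
After move 1 (R'): R=RRRR U=WBWB F=GWGW D=YGYG B=YBYB
After move 2 (U): U=WWBB F=RRGW R=YBRR B=OOYB L=GWOO
After move 3 (R): R=RYRB U=WRBW F=RGGG D=YYYO B=BOWB
After move 4 (U'): U=RWWB F=GWGG R=RGRB B=RYWB L=BOOO
After move 5 (R'): R=GBRR U=RWWR F=GWGB D=YWYG B=OYYB
After move 6 (F): F=GGBW U=RWOO R=WBRR D=RGYG L=BYOW
After move 7 (R'): R=BRWR U=RYOO F=GWBO D=RGYW B=GYGB
Query 1: B[2] = G
Query 2: D[2] = Y
Query 3: L[3] = W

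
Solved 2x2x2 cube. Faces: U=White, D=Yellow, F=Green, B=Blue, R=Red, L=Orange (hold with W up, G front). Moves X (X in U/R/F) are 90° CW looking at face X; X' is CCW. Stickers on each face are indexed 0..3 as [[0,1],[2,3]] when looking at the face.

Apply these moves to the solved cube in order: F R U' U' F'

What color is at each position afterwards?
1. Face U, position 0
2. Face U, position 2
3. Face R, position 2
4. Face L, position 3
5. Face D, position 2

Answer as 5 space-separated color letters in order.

After move 1 (F): F=GGGG U=WWOO R=WRWR D=RRYY L=OYOY
After move 2 (R): R=WWRR U=WGOG F=GRGY D=RBYB B=OBWB
After move 3 (U'): U=GGWO F=OYGY R=GRRR B=WWWB L=OBOY
After move 4 (U'): U=GOGW F=OBGY R=OYRR B=GRWB L=WWOY
After move 5 (F'): F=BYOG U=GOOR R=BYRR D=WYYB L=WWOG
Query 1: U[0] = G
Query 2: U[2] = O
Query 3: R[2] = R
Query 4: L[3] = G
Query 5: D[2] = Y

Answer: G O R G Y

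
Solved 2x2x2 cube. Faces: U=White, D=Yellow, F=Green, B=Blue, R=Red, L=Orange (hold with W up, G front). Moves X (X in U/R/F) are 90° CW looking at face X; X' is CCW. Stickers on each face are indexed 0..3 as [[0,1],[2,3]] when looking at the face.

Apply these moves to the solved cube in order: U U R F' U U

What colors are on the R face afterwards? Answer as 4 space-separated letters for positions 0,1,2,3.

Answer: R G Y O

Derivation:
After move 1 (U): U=WWWW F=RRGG R=BBRR B=OOBB L=GGOO
After move 2 (U): U=WWWW F=BBGG R=OORR B=GGBB L=RROO
After move 3 (R): R=RORO U=WBWG F=BYGY D=YBYG B=WGWB
After move 4 (F'): F=YYBG U=WBRR R=BOYO D=ROYG L=RGOW
After move 5 (U): U=RWRB F=BOBG R=WGYO B=RGWB L=YYOW
After move 6 (U): U=RRBW F=WGBG R=RGYO B=YYWB L=BOOW
Query: R face = RGYO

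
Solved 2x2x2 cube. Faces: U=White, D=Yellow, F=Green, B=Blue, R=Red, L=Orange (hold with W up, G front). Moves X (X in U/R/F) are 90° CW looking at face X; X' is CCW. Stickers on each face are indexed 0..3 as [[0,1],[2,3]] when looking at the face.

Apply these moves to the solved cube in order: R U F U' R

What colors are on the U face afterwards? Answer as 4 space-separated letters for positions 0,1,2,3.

After move 1 (R): R=RRRR U=WGWG F=GYGY D=YBYB B=WBWB
After move 2 (U): U=WWGG F=RRGY R=WBRR B=OOWB L=GYOO
After move 3 (F): F=GRYR U=WWOY R=GBGR D=RWYB L=GYOB
After move 4 (U'): U=WYWO F=GYYR R=GRGR B=GBWB L=OOOB
After move 5 (R): R=GGRR U=WYWR F=GWYB D=RWYG B=OBYB
Query: U face = WYWR

Answer: W Y W R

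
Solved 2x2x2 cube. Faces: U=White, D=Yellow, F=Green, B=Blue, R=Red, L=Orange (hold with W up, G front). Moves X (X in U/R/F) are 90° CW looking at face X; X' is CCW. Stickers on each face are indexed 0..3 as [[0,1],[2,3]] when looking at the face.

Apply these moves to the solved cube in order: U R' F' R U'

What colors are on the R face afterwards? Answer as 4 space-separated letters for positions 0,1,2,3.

After move 1 (U): U=WWWW F=RRGG R=BBRR B=OOBB L=GGOO
After move 2 (R'): R=BRBR U=WBWO F=RWGW D=YRYG B=YOYB
After move 3 (F'): F=WWRG U=WBBB R=RRYR D=GOYG L=GOOW
After move 4 (R): R=YRRR U=WWBG F=WORG D=GYYY B=BOBB
After move 5 (U'): U=WGWB F=GORG R=WORR B=YRBB L=BOOW
Query: R face = WORR

Answer: W O R R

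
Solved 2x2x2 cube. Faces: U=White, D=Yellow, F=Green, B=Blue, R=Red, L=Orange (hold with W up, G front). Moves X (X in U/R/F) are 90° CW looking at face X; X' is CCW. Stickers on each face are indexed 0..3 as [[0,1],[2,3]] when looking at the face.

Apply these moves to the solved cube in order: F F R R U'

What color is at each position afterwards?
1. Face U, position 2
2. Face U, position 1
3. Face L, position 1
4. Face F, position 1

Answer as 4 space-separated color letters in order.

Answer: W Y B R

Derivation:
After move 1 (F): F=GGGG U=WWOO R=WRWR D=RRYY L=OYOY
After move 2 (F): F=GGGG U=WWYY R=OROR D=WWYY L=OROR
After move 3 (R): R=OORR U=WGYG F=GWGY D=WBYB B=YBWB
After move 4 (R): R=RORO U=WWYY F=GBGB D=WWYY B=GBGB
After move 5 (U'): U=WYWY F=ORGB R=GBRO B=ROGB L=GBOR
Query 1: U[2] = W
Query 2: U[1] = Y
Query 3: L[1] = B
Query 4: F[1] = R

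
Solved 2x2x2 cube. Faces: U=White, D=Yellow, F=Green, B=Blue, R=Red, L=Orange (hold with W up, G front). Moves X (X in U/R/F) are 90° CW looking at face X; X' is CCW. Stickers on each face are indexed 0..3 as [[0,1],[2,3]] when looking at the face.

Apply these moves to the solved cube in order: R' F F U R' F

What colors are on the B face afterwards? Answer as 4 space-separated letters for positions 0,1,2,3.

Answer: G R W B

Derivation:
After move 1 (R'): R=RRRR U=WBWB F=GWGW D=YGYG B=YBYB
After move 2 (F): F=GGWW U=WBOO R=WRBR D=RRYG L=OYOG
After move 3 (F): F=WGWG U=WBGY R=OROR D=BWYG L=OROR
After move 4 (U): U=GWYB F=ORWG R=YBOR B=ORYB L=WGOR
After move 5 (R'): R=BRYO U=GYYO F=OWWB D=BRYG B=GRWB
After move 6 (F): F=WOBW U=GYRG R=YROO D=YBYG L=WBOR
Query: B face = GRWB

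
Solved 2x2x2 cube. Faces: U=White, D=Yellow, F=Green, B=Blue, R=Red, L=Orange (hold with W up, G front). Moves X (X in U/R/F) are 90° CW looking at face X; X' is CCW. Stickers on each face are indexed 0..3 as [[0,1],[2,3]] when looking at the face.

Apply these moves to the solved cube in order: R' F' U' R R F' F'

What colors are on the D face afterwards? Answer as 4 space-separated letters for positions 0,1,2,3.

After move 1 (R'): R=RRRR U=WBWB F=GWGW D=YGYG B=YBYB
After move 2 (F'): F=WWGG U=WBRR R=GRYR D=OOYG L=OBOW
After move 3 (U'): U=BRWR F=OBGG R=WWYR B=GRYB L=YBOW
After move 4 (R): R=YWRW U=BBWG F=OOGG D=OYYG B=RRRB
After move 5 (R): R=RYWW U=BOWG F=OYGG D=ORYR B=GRBB
After move 6 (F'): F=YGOG U=BORW R=RYOW D=BWYR L=YGOW
After move 7 (F'): F=GGYO U=BORO R=WYBW D=GWYR L=YWOR
Query: D face = GWYR

Answer: G W Y R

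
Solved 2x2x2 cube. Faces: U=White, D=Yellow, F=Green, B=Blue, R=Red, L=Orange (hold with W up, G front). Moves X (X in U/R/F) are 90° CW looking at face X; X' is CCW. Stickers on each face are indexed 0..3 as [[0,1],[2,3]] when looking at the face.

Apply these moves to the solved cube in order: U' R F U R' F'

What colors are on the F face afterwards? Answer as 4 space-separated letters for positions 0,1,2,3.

After move 1 (U'): U=WWWW F=OOGG R=GGRR B=RRBB L=BBOO
After move 2 (R): R=RGRG U=WOWG F=OYGY D=YBYR B=WRWB
After move 3 (F): F=GOYY U=WOOB R=WGGG D=RRYR L=BYOB
After move 4 (U): U=OWBO F=WGYY R=WRGG B=BYWB L=GOOB
After move 5 (R'): R=RGWG U=OWBB F=WWYO D=RGYY B=RYRB
After move 6 (F'): F=WOWY U=OWRW R=GGRG D=OBYY L=GBOB
Query: F face = WOWY

Answer: W O W Y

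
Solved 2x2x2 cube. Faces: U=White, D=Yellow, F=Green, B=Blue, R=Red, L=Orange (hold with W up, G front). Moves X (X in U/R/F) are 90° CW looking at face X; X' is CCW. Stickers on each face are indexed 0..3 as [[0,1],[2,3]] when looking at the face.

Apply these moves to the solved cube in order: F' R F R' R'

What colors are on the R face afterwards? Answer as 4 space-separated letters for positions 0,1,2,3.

Answer: R G Y R

Derivation:
After move 1 (F'): F=GGGG U=WWRR R=YRYR D=OOYY L=OWOW
After move 2 (R): R=YYRR U=WGRG F=GOGY D=OBYB B=RBWB
After move 3 (F): F=GGYO U=WGWW R=RYGR D=RYYB L=OOOB
After move 4 (R'): R=YRRG U=WWWR F=GGYW D=RGYO B=BBYB
After move 5 (R'): R=RGYR U=WYWB F=GWYR D=RGYW B=OBGB
Query: R face = RGYR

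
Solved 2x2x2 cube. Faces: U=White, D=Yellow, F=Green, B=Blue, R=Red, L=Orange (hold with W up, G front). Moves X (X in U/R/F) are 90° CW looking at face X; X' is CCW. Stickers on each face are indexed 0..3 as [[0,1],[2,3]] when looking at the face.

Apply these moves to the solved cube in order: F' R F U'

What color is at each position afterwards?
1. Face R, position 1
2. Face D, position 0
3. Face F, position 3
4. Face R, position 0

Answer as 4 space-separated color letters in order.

After move 1 (F'): F=GGGG U=WWRR R=YRYR D=OOYY L=OWOW
After move 2 (R): R=YYRR U=WGRG F=GOGY D=OBYB B=RBWB
After move 3 (F): F=GGYO U=WGWW R=RYGR D=RYYB L=OOOB
After move 4 (U'): U=GWWW F=OOYO R=GGGR B=RYWB L=RBOB
Query 1: R[1] = G
Query 2: D[0] = R
Query 3: F[3] = O
Query 4: R[0] = G

Answer: G R O G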